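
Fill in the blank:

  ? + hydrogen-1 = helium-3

deuteron

Conserve mass number: A + 1 = 3, so A = 2.
Conserve atomic number: Z + 1 = 2, so Z = 1.
A = 2 and Z = 1 is hydrogen-2 — a deuteron.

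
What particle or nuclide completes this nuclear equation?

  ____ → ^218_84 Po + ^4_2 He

Conserve mass number: A = 218 + 4, so A = 222.
Conserve atomic number: Z = 84 + 2, so Z = 86.
Z = 86 is radon, so the species is ^222_86 Rn.

Rn-222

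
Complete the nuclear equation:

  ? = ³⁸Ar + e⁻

Conserve mass number: A = 38 + 0, so A = 38.
Conserve atomic number: Z = 18 − 1, so Z = 17.
Z = 17 is chlorine, so the species is ³⁸Cl.

Cl-38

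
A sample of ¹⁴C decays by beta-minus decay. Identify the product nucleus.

Beta-minus decay: mass number changes by +0, atomic number by +1.
A: 14 = 14; Z: 6 + 1 = 7.
Z = 7 is nitrogen, so the daughter is ¹⁴N.

N-14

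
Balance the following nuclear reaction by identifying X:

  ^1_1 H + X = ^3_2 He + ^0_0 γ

deuteron

Conserve mass number: 1 + A = 3 + 0, so A = 2.
Conserve atomic number: 1 + Z = 2 + 0, so Z = 1.
A = 2 and Z = 1 is ^2_1 H — a deuteron.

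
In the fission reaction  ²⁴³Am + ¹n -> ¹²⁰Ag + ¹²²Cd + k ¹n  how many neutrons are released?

2

Conserve mass number: 244 = 120 + 122 + k, so k = 244 − 242 = 2.
Check atomic number: 95 = 47 + 48 + 0 = 95. ✓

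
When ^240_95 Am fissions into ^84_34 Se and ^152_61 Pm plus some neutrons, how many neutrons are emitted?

4

Conserve mass number: 240 = 84 + 152 + k, so k = 240 − 236 = 4.
Check atomic number: 95 = 34 + 61 + 0 = 95. ✓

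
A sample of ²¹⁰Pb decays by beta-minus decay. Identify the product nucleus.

Bi-210

Beta-minus decay: mass number changes by +0, atomic number by +1.
A: 210 = 210; Z: 82 + 1 = 83.
Z = 83 is bismuth, so the daughter is ²¹⁰Bi.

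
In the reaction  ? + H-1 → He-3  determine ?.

Conserve mass number: A + 1 = 3, so A = 2.
Conserve atomic number: Z + 1 = 2, so Z = 1.
A = 2 and Z = 1 is H-2 — a deuteron.

deuteron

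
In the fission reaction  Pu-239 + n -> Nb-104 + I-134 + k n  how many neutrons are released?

2

Conserve mass number: 240 = 104 + 134 + k, so k = 240 − 238 = 2.
Check atomic number: 94 = 41 + 53 + 0 = 94. ✓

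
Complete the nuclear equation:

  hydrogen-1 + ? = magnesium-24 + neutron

Conserve mass number: 1 + A = 24 + 1, so A = 24.
Conserve atomic number: 1 + Z = 12 + 0, so Z = 11.
Z = 11 is sodium, so the species is sodium-24.

Na-24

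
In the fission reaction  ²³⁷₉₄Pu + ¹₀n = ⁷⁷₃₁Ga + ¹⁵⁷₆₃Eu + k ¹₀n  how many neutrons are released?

Conserve mass number: 238 = 77 + 157 + k, so k = 238 − 234 = 4.
Check atomic number: 94 = 31 + 63 + 0 = 94. ✓

4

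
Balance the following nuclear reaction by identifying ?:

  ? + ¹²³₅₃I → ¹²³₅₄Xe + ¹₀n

proton

Conserve mass number: A + 123 = 123 + 1, so A = 1.
Conserve atomic number: Z + 53 = 54 + 0, so Z = 1.
A = 1 and Z = 1 is ¹₁H — a proton.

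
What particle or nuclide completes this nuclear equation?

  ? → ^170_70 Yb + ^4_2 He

Hf-174

Conserve mass number: A = 170 + 4, so A = 174.
Conserve atomic number: Z = 70 + 2, so Z = 72.
Z = 72 is hafnium, so the species is ^174_72 Hf.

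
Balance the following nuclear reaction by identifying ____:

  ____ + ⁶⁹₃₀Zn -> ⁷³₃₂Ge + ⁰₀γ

Conserve mass number: A + 69 = 73 + 0, so A = 4.
Conserve atomic number: Z + 30 = 32 + 0, so Z = 2.
A = 4 and Z = 2 is ⁴₂He — an alpha particle.

alpha particle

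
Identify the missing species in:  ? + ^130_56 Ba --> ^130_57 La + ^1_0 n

Conserve mass number: A + 130 = 130 + 1, so A = 1.
Conserve atomic number: Z + 56 = 57 + 0, so Z = 1.
A = 1 and Z = 1 is ^1_1 H — a proton.

proton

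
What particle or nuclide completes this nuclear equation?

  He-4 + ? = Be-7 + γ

He-3

Conserve mass number: 4 + A = 7 + 0, so A = 3.
Conserve atomic number: 2 + Z = 4 + 0, so Z = 2.
Z = 2 is helium, so the species is He-3.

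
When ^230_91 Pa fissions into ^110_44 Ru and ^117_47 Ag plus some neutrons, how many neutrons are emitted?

Conserve mass number: 230 = 110 + 117 + k, so k = 230 − 227 = 3.
Check atomic number: 91 = 44 + 47 + 0 = 91. ✓

3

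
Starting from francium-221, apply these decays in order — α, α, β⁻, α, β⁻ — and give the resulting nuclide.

Start: (A, Z) = (221, 87).
After α: (217, 85).
After α: (213, 83).
After β⁻: (213, 84).
After α: (209, 82).
After β⁻: (209, 83).
Z = 83 is bismuth.

Bi-209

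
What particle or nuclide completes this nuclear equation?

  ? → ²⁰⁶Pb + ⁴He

Po-210

Conserve mass number: A = 206 + 4, so A = 210.
Conserve atomic number: Z = 82 + 2, so Z = 84.
Z = 84 is polonium, so the species is ²¹⁰Po.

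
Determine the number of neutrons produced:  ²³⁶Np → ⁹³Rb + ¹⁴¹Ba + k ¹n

2

Conserve mass number: 236 = 93 + 141 + k, so k = 236 − 234 = 2.
Check atomic number: 93 = 37 + 56 + 0 = 93. ✓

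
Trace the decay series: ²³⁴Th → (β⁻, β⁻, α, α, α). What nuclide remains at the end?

Rn-222

Start: (A, Z) = (234, 90).
After β⁻: (234, 91).
After β⁻: (234, 92).
After α: (230, 90).
After α: (226, 88).
After α: (222, 86).
Z = 86 is radon.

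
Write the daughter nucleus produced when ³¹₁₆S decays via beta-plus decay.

P-31

Beta-plus decay: mass number changes by +0, atomic number by -1.
A: 31 = 31; Z: 16 − 1 = 15.
Z = 15 is phosphorus, so the daughter is ³¹₁₅P.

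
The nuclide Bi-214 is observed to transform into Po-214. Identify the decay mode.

ΔA = 214 − 214 = 0; ΔZ = 84 − 83 = +1.
A is unchanged and Z rises by 1 — a neutron has become a proton (β⁻ decay).

beta-minus decay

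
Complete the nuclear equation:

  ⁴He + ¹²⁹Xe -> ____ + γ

Ba-133

Conserve mass number: 4 + 129 = A + 0, so A = 133.
Conserve atomic number: 2 + 54 = Z + 0, so Z = 56.
Z = 56 is barium, so the species is ¹³³Ba.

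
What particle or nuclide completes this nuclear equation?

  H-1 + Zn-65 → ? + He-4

Cu-62

Conserve mass number: 1 + 65 = A + 4, so A = 62.
Conserve atomic number: 1 + 30 = Z + 2, so Z = 29.
Z = 29 is copper, so the species is Cu-62.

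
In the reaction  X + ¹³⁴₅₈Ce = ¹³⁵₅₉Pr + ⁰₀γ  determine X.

proton

Conserve mass number: A + 134 = 135 + 0, so A = 1.
Conserve atomic number: Z + 58 = 59 + 0, so Z = 1.
A = 1 and Z = 1 is ¹₁H — a proton.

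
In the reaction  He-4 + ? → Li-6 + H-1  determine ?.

He-3

Conserve mass number: 4 + A = 6 + 1, so A = 3.
Conserve atomic number: 2 + Z = 3 + 1, so Z = 2.
Z = 2 is helium, so the species is He-3.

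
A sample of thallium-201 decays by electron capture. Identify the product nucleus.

Electron capture: mass number changes by +0, atomic number by -1.
A: 201 = 201; Z: 81 − 1 = 80.
Z = 80 is mercury, so the daughter is mercury-201.

Hg-201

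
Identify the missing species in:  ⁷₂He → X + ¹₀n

He-6

Conserve mass number: 7 = A + 1, so A = 6.
Conserve atomic number: 2 = Z + 0, so Z = 2.
Z = 2 is helium, so the species is ⁶₂He.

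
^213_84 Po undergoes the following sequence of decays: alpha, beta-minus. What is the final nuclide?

Start: (A, Z) = (213, 84).
After α: (209, 82).
After β⁻: (209, 83).
Z = 83 is bismuth.

Bi-209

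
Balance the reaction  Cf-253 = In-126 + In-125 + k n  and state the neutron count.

Conserve mass number: 253 = 126 + 125 + k, so k = 253 − 251 = 2.
Check atomic number: 98 = 49 + 49 + 0 = 98. ✓

2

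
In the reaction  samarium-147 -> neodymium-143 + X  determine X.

Conserve mass number: 147 = 143 + A, so A = 4.
Conserve atomic number: 62 = 60 + Z, so Z = 2.
A = 4 and Z = 2 is helium-4 — an alpha particle.

alpha particle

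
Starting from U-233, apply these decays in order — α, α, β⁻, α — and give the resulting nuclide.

Start: (A, Z) = (233, 92).
After α: (229, 90).
After α: (225, 88).
After β⁻: (225, 89).
After α: (221, 87).
Z = 87 is francium.

Fr-221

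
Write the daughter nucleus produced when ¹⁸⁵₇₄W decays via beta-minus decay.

Beta-minus decay: mass number changes by +0, atomic number by +1.
A: 185 = 185; Z: 74 + 1 = 75.
Z = 75 is rhenium, so the daughter is ¹⁸⁵₇₅Re.

Re-185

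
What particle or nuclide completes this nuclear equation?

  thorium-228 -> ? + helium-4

Conserve mass number: 228 = A + 4, so A = 224.
Conserve atomic number: 90 = Z + 2, so Z = 88.
Z = 88 is radium, so the species is radium-224.

Ra-224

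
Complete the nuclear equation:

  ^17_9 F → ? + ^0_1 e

O-17

Conserve mass number: 17 = A + 0, so A = 17.
Conserve atomic number: 9 = Z + 1, so Z = 8.
Z = 8 is oxygen, so the species is ^17_8 O.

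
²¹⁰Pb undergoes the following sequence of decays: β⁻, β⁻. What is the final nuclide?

Po-210

Start: (A, Z) = (210, 82).
After β⁻: (210, 83).
After β⁻: (210, 84).
Z = 84 is polonium.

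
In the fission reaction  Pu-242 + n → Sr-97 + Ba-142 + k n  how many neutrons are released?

4

Conserve mass number: 243 = 97 + 142 + k, so k = 243 − 239 = 4.
Check atomic number: 94 = 38 + 56 + 0 = 94. ✓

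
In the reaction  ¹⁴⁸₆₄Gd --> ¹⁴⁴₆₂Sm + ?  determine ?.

alpha particle

Conserve mass number: 148 = 144 + A, so A = 4.
Conserve atomic number: 64 = 62 + Z, so Z = 2.
A = 4 and Z = 2 is ⁴₂He — an alpha particle.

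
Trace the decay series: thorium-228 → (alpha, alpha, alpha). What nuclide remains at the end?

Po-216

Start: (A, Z) = (228, 90).
After α: (224, 88).
After α: (220, 86).
After α: (216, 84).
Z = 84 is polonium.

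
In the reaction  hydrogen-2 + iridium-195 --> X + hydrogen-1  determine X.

Ir-196

Conserve mass number: 2 + 195 = A + 1, so A = 196.
Conserve atomic number: 1 + 77 = Z + 1, so Z = 77.
Z = 77 is iridium, so the species is iridium-196.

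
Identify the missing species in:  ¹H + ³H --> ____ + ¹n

He-3

Conserve mass number: 1 + 3 = A + 1, so A = 3.
Conserve atomic number: 1 + 1 = Z + 0, so Z = 2.
Z = 2 is helium, so the species is ³He.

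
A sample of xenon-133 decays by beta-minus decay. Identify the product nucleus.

Beta-minus decay: mass number changes by +0, atomic number by +1.
A: 133 = 133; Z: 54 + 1 = 55.
Z = 55 is caesium, so the daughter is caesium-133.

Cs-133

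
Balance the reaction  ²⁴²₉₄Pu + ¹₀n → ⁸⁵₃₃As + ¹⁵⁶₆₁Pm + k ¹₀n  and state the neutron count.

2

Conserve mass number: 243 = 85 + 156 + k, so k = 243 − 241 = 2.
Check atomic number: 94 = 33 + 61 + 0 = 94. ✓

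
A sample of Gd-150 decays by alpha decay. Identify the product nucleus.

Alpha decay: mass number changes by -4, atomic number by -2.
A: 150 − 4 = 146; Z: 64 − 2 = 62.
Z = 62 is samarium, so the daughter is Sm-146.

Sm-146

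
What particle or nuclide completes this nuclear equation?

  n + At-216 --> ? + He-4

Conserve mass number: 1 + 216 = A + 4, so A = 213.
Conserve atomic number: 0 + 85 = Z + 2, so Z = 83.
Z = 83 is bismuth, so the species is Bi-213.

Bi-213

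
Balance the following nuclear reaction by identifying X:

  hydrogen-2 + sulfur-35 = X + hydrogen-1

S-36

Conserve mass number: 2 + 35 = A + 1, so A = 36.
Conserve atomic number: 1 + 16 = Z + 1, so Z = 16.
Z = 16 is sulfur, so the species is sulfur-36.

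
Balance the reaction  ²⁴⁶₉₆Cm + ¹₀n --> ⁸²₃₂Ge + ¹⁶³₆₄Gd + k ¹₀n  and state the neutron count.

2

Conserve mass number: 247 = 82 + 163 + k, so k = 247 − 245 = 2.
Check atomic number: 96 = 32 + 64 + 0 = 96. ✓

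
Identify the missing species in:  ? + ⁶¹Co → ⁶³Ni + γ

Conserve mass number: A + 61 = 63 + 0, so A = 2.
Conserve atomic number: Z + 27 = 28 + 0, so Z = 1.
A = 2 and Z = 1 is ²H — a deuteron.

deuteron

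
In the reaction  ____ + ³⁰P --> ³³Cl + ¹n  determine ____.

Conserve mass number: A + 30 = 33 + 1, so A = 4.
Conserve atomic number: Z + 15 = 17 + 0, so Z = 2.
A = 4 and Z = 2 is ⁴He — an alpha particle.

alpha particle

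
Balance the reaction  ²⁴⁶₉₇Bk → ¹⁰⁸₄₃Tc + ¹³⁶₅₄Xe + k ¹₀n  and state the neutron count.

Conserve mass number: 246 = 108 + 136 + k, so k = 246 − 244 = 2.
Check atomic number: 97 = 43 + 54 + 0 = 97. ✓

2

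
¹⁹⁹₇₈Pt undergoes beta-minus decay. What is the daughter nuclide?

Beta-minus decay: mass number changes by +0, atomic number by +1.
A: 199 = 199; Z: 78 + 1 = 79.
Z = 79 is gold, so the daughter is ¹⁹⁹₇₉Au.

Au-199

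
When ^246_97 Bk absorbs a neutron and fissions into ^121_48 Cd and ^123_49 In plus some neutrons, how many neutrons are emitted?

Conserve mass number: 247 = 121 + 123 + k, so k = 247 − 244 = 3.
Check atomic number: 97 = 48 + 49 + 0 = 97. ✓

3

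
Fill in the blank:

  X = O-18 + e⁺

F-18

Conserve mass number: A = 18 + 0, so A = 18.
Conserve atomic number: Z = 8 + 1, so Z = 9.
Z = 9 is fluorine, so the species is F-18.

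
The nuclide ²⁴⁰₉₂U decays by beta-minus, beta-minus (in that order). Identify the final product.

Pu-240

Start: (A, Z) = (240, 92).
After β⁻: (240, 93).
After β⁻: (240, 94).
Z = 94 is plutonium.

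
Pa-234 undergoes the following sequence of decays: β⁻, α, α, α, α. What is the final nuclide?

Po-218

Start: (A, Z) = (234, 91).
After β⁻: (234, 92).
After α: (230, 90).
After α: (226, 88).
After α: (222, 86).
After α: (218, 84).
Z = 84 is polonium.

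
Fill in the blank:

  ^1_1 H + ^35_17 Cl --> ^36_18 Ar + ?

gamma ray

Conserve mass number: 1 + 35 = 36 + A, so A = 0.
Conserve atomic number: 1 + 17 = 18 + Z, so Z = 0.
A = 0 and Z = 0 is ^0_0 γ — a gamma ray.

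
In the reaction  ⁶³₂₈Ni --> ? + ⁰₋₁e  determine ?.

Conserve mass number: 63 = A + 0, so A = 63.
Conserve atomic number: 28 = Z − 1, so Z = 29.
Z = 29 is copper, so the species is ⁶³₂₉Cu.

Cu-63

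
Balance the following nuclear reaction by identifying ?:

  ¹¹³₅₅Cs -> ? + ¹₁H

Conserve mass number: 113 = A + 1, so A = 112.
Conserve atomic number: 55 = Z + 1, so Z = 54.
Z = 54 is xenon, so the species is ¹¹²₅₄Xe.

Xe-112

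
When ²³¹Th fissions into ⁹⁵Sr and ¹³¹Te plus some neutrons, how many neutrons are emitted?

Conserve mass number: 231 = 95 + 131 + k, so k = 231 − 226 = 5.
Check atomic number: 90 = 38 + 52 + 0 = 90. ✓

5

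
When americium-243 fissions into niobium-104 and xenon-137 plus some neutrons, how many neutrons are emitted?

Conserve mass number: 243 = 104 + 137 + k, so k = 243 − 241 = 2.
Check atomic number: 95 = 41 + 54 + 0 = 95. ✓

2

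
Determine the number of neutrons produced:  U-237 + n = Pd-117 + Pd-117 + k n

4

Conserve mass number: 238 = 117 + 117 + k, so k = 238 − 234 = 4.
Check atomic number: 92 = 46 + 46 + 0 = 92. ✓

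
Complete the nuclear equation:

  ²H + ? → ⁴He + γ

deuteron

Conserve mass number: 2 + A = 4 + 0, so A = 2.
Conserve atomic number: 1 + Z = 2 + 0, so Z = 1.
A = 2 and Z = 1 is ²H — a deuteron.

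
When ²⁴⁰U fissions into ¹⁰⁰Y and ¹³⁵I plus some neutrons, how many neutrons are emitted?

5

Conserve mass number: 240 = 100 + 135 + k, so k = 240 − 235 = 5.
Check atomic number: 92 = 39 + 53 + 0 = 92. ✓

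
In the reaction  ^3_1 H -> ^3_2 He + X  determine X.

Conserve mass number: 3 = 3 + A, so A = 0.
Conserve atomic number: 1 = 2 + Z, so Z = -1.
A = 0 and Z = -1 is ^0_-1 e — a beta-minus particle.

beta-minus particle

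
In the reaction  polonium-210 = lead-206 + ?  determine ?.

alpha particle

Conserve mass number: 210 = 206 + A, so A = 4.
Conserve atomic number: 84 = 82 + Z, so Z = 2.
A = 4 and Z = 2 is helium-4 — an alpha particle.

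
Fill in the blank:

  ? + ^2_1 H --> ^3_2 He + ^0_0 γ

proton

Conserve mass number: A + 2 = 3 + 0, so A = 1.
Conserve atomic number: Z + 1 = 2 + 0, so Z = 1.
A = 1 and Z = 1 is ^1_1 H — a proton.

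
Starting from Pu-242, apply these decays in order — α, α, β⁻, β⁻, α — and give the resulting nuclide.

Start: (A, Z) = (242, 94).
After α: (238, 92).
After α: (234, 90).
After β⁻: (234, 91).
After β⁻: (234, 92).
After α: (230, 90).
Z = 90 is thorium.

Th-230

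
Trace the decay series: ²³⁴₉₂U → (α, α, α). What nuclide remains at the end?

Start: (A, Z) = (234, 92).
After α: (230, 90).
After α: (226, 88).
After α: (222, 86).
Z = 86 is radon.

Rn-222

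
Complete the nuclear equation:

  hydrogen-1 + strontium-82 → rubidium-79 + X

alpha particle

Conserve mass number: 1 + 82 = 79 + A, so A = 4.
Conserve atomic number: 1 + 38 = 37 + Z, so Z = 2.
A = 4 and Z = 2 is helium-4 — an alpha particle.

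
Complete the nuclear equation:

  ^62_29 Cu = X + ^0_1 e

Conserve mass number: 62 = A + 0, so A = 62.
Conserve atomic number: 29 = Z + 1, so Z = 28.
Z = 28 is nickel, so the species is ^62_28 Ni.

Ni-62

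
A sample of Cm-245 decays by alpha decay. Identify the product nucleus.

Alpha decay: mass number changes by -4, atomic number by -2.
A: 245 − 4 = 241; Z: 96 − 2 = 94.
Z = 94 is plutonium, so the daughter is Pu-241.

Pu-241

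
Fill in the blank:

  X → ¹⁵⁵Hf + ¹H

Conserve mass number: A = 155 + 1, so A = 156.
Conserve atomic number: Z = 72 + 1, so Z = 73.
Z = 73 is tantalum, so the species is ¹⁵⁶Ta.

Ta-156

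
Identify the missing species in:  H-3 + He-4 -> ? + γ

Li-7

Conserve mass number: 3 + 4 = A + 0, so A = 7.
Conserve atomic number: 1 + 2 = Z + 0, so Z = 3.
Z = 3 is lithium, so the species is Li-7.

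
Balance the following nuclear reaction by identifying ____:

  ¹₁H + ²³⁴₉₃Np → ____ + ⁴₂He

Conserve mass number: 1 + 234 = A + 4, so A = 231.
Conserve atomic number: 1 + 93 = Z + 2, so Z = 92.
Z = 92 is uranium, so the species is ²³¹₉₂U.

U-231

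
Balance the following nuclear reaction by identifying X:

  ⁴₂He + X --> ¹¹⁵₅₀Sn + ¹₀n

Cd-112

Conserve mass number: 4 + A = 115 + 1, so A = 112.
Conserve atomic number: 2 + Z = 50 + 0, so Z = 48.
Z = 48 is cadmium, so the species is ¹¹²₄₈Cd.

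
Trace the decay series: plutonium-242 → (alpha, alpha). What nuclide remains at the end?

Start: (A, Z) = (242, 94).
After α: (238, 92).
After α: (234, 90).
Z = 90 is thorium.

Th-234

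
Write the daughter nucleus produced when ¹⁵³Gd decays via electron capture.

Eu-153

Electron capture: mass number changes by +0, atomic number by -1.
A: 153 = 153; Z: 64 − 1 = 63.
Z = 63 is europium, so the daughter is ¹⁵³Eu.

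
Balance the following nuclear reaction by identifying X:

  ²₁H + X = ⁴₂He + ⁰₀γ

Conserve mass number: 2 + A = 4 + 0, so A = 2.
Conserve atomic number: 1 + Z = 2 + 0, so Z = 1.
A = 2 and Z = 1 is ²₁H — a deuteron.

deuteron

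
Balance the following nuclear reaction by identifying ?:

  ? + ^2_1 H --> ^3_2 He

Conserve mass number: A + 2 = 3, so A = 1.
Conserve atomic number: Z + 1 = 2, so Z = 1.
A = 1 and Z = 1 is ^1_1 H — a proton.

proton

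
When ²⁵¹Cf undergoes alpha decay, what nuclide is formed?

Alpha decay: mass number changes by -4, atomic number by -2.
A: 251 − 4 = 247; Z: 98 − 2 = 96.
Z = 96 is curium, so the daughter is ²⁴⁷Cm.

Cm-247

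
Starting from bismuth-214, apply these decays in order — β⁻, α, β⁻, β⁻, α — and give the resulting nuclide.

Pb-206

Start: (A, Z) = (214, 83).
After β⁻: (214, 84).
After α: (210, 82).
After β⁻: (210, 83).
After β⁻: (210, 84).
After α: (206, 82).
Z = 82 is lead.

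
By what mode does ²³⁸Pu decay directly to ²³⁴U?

alpha decay

ΔA = 234 − 238 = -4; ΔZ = 92 − 94 = -2.
A drops by 4 and Z drops by 2 — the signature of alpha emission.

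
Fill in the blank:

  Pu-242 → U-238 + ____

alpha particle

Conserve mass number: 242 = 238 + A, so A = 4.
Conserve atomic number: 94 = 92 + Z, so Z = 2.
A = 4 and Z = 2 is He-4 — an alpha particle.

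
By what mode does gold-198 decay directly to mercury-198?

beta-minus decay

ΔA = 198 − 198 = 0; ΔZ = 80 − 79 = +1.
A is unchanged and Z rises by 1 — a neutron has become a proton (β⁻ decay).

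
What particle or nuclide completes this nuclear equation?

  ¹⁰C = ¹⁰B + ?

positron

Conserve mass number: 10 = 10 + A, so A = 0.
Conserve atomic number: 6 = 5 + Z, so Z = 1.
A = 0 and Z = 1 is e⁺ — a positron.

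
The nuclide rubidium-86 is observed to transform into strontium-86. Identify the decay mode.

beta-minus decay

ΔA = 86 − 86 = 0; ΔZ = 38 − 37 = +1.
A is unchanged and Z rises by 1 — a neutron has become a proton (β⁻ decay).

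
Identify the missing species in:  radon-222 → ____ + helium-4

Po-218

Conserve mass number: 222 = A + 4, so A = 218.
Conserve atomic number: 86 = Z + 2, so Z = 84.
Z = 84 is polonium, so the species is polonium-218.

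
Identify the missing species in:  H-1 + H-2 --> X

Conserve mass number: 1 + 2 = A, so A = 3.
Conserve atomic number: 1 + 1 = Z, so Z = 2.
Z = 2 is helium, so the species is He-3.

He-3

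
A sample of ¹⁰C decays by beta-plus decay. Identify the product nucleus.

Beta-plus decay: mass number changes by +0, atomic number by -1.
A: 10 = 10; Z: 6 − 1 = 5.
Z = 5 is boron, so the daughter is ¹⁰B.

B-10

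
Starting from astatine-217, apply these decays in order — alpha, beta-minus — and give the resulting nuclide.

Start: (A, Z) = (217, 85).
After α: (213, 83).
After β⁻: (213, 84).
Z = 84 is polonium.

Po-213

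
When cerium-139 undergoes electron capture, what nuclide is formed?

La-139

Electron capture: mass number changes by +0, atomic number by -1.
A: 139 = 139; Z: 58 − 1 = 57.
Z = 57 is lanthanum, so the daughter is lanthanum-139.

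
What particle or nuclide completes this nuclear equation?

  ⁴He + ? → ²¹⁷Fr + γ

At-213

Conserve mass number: 4 + A = 217 + 0, so A = 213.
Conserve atomic number: 2 + Z = 87 + 0, so Z = 85.
Z = 85 is astatine, so the species is ²¹³At.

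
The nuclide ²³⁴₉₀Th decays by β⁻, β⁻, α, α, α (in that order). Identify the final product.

Rn-222

Start: (A, Z) = (234, 90).
After β⁻: (234, 91).
After β⁻: (234, 92).
After α: (230, 90).
After α: (226, 88).
After α: (222, 86).
Z = 86 is radon.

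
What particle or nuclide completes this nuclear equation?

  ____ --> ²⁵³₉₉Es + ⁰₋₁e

Cf-253

Conserve mass number: A = 253 + 0, so A = 253.
Conserve atomic number: Z = 99 − 1, so Z = 98.
Z = 98 is californium, so the species is ²⁵³₉₈Cf.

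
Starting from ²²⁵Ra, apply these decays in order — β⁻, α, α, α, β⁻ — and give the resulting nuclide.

Po-213

Start: (A, Z) = (225, 88).
After β⁻: (225, 89).
After α: (221, 87).
After α: (217, 85).
After α: (213, 83).
After β⁻: (213, 84).
Z = 84 is polonium.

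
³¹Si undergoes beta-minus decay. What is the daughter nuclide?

Beta-minus decay: mass number changes by +0, atomic number by +1.
A: 31 = 31; Z: 14 + 1 = 15.
Z = 15 is phosphorus, so the daughter is ³¹P.

P-31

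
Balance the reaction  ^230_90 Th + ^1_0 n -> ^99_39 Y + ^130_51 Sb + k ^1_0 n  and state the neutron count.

2

Conserve mass number: 231 = 99 + 130 + k, so k = 231 − 229 = 2.
Check atomic number: 90 = 39 + 51 + 0 = 90. ✓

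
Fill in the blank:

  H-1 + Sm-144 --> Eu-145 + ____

gamma ray

Conserve mass number: 1 + 144 = 145 + A, so A = 0.
Conserve atomic number: 1 + 62 = 63 + Z, so Z = 0.
A = 0 and Z = 0 is γ — a gamma ray.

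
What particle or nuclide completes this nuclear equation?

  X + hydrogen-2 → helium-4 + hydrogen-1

He-3

Conserve mass number: A + 2 = 4 + 1, so A = 3.
Conserve atomic number: Z + 1 = 2 + 1, so Z = 2.
Z = 2 is helium, so the species is helium-3.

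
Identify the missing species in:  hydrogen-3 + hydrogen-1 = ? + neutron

He-3

Conserve mass number: 3 + 1 = A + 1, so A = 3.
Conserve atomic number: 1 + 1 = Z + 0, so Z = 2.
Z = 2 is helium, so the species is helium-3.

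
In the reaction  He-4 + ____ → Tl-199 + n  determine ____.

Au-196

Conserve mass number: 4 + A = 199 + 1, so A = 196.
Conserve atomic number: 2 + Z = 81 + 0, so Z = 79.
Z = 79 is gold, so the species is Au-196.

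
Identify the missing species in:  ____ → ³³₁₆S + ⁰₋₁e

P-33

Conserve mass number: A = 33 + 0, so A = 33.
Conserve atomic number: Z = 16 − 1, so Z = 15.
Z = 15 is phosphorus, so the species is ³³₁₅P.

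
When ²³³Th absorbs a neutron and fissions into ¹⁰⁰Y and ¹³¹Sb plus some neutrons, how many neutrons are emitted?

Conserve mass number: 234 = 100 + 131 + k, so k = 234 − 231 = 3.
Check atomic number: 90 = 39 + 51 + 0 = 90. ✓

3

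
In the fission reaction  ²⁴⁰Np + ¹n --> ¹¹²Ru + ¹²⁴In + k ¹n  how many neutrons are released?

Conserve mass number: 241 = 112 + 124 + k, so k = 241 − 236 = 5.
Check atomic number: 93 = 44 + 49 + 0 = 93. ✓

5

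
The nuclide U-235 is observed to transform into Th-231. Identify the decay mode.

ΔA = 231 − 235 = -4; ΔZ = 90 − 92 = -2.
A drops by 4 and Z drops by 2 — the signature of alpha emission.

alpha decay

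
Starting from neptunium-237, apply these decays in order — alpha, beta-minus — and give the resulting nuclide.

U-233

Start: (A, Z) = (237, 93).
After α: (233, 91).
After β⁻: (233, 92).
Z = 92 is uranium.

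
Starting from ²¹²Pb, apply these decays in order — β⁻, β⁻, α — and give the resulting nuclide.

Start: (A, Z) = (212, 82).
After β⁻: (212, 83).
After β⁻: (212, 84).
After α: (208, 82).
Z = 82 is lead.

Pb-208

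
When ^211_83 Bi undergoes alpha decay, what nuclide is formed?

Tl-207

Alpha decay: mass number changes by -4, atomic number by -2.
A: 211 − 4 = 207; Z: 83 − 2 = 81.
Z = 81 is thallium, so the daughter is ^207_81 Tl.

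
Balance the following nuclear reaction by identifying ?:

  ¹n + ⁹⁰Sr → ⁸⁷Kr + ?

alpha particle

Conserve mass number: 1 + 90 = 87 + A, so A = 4.
Conserve atomic number: 0 + 38 = 36 + Z, so Z = 2.
A = 4 and Z = 2 is ⁴He — an alpha particle.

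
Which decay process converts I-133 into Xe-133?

beta-minus decay

ΔA = 133 − 133 = 0; ΔZ = 54 − 53 = +1.
A is unchanged and Z rises by 1 — a neutron has become a proton (β⁻ decay).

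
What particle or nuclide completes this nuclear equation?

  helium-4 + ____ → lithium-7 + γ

triton

Conserve mass number: 4 + A = 7 + 0, so A = 3.
Conserve atomic number: 2 + Z = 3 + 0, so Z = 1.
A = 3 and Z = 1 is hydrogen-3 — a triton.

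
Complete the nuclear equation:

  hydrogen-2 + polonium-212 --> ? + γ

At-214

Conserve mass number: 2 + 212 = A + 0, so A = 214.
Conserve atomic number: 1 + 84 = Z + 0, so Z = 85.
Z = 85 is astatine, so the species is astatine-214.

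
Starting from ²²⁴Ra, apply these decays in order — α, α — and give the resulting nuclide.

Start: (A, Z) = (224, 88).
After α: (220, 86).
After α: (216, 84).
Z = 84 is polonium.

Po-216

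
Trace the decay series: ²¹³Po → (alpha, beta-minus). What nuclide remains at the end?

Bi-209

Start: (A, Z) = (213, 84).
After α: (209, 82).
After β⁻: (209, 83).
Z = 83 is bismuth.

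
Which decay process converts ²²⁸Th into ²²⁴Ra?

ΔA = 224 − 228 = -4; ΔZ = 88 − 90 = -2.
A drops by 4 and Z drops by 2 — the signature of alpha emission.

alpha decay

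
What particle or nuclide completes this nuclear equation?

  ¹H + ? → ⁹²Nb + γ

Zr-91

Conserve mass number: 1 + A = 92 + 0, so A = 91.
Conserve atomic number: 1 + Z = 41 + 0, so Z = 40.
Z = 40 is zirconium, so the species is ⁹¹Zr.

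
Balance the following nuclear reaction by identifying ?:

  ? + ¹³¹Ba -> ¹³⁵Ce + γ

Conserve mass number: A + 131 = 135 + 0, so A = 4.
Conserve atomic number: Z + 56 = 58 + 0, so Z = 2.
A = 4 and Z = 2 is ⁴He — an alpha particle.

alpha particle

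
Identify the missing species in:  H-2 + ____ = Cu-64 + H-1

Cu-63

Conserve mass number: 2 + A = 64 + 1, so A = 63.
Conserve atomic number: 1 + Z = 29 + 1, so Z = 29.
Z = 29 is copper, so the species is Cu-63.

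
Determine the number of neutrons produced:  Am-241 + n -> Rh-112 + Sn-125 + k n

5

Conserve mass number: 242 = 112 + 125 + k, so k = 242 − 237 = 5.
Check atomic number: 95 = 45 + 50 + 0 = 95. ✓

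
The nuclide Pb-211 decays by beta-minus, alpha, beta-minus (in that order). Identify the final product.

Pb-207

Start: (A, Z) = (211, 82).
After β⁻: (211, 83).
After α: (207, 81).
After β⁻: (207, 82).
Z = 82 is lead.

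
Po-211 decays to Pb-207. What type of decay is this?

ΔA = 207 − 211 = -4; ΔZ = 82 − 84 = -2.
A drops by 4 and Z drops by 2 — the signature of alpha emission.

alpha decay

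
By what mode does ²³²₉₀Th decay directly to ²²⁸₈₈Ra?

alpha decay

ΔA = 228 − 232 = -4; ΔZ = 88 − 90 = -2.
A drops by 4 and Z drops by 2 — the signature of alpha emission.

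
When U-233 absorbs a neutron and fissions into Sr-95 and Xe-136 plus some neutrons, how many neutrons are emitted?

Conserve mass number: 234 = 95 + 136 + k, so k = 234 − 231 = 3.
Check atomic number: 92 = 38 + 54 + 0 = 92. ✓

3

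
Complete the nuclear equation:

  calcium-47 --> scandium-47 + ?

beta-minus particle

Conserve mass number: 47 = 47 + A, so A = 0.
Conserve atomic number: 20 = 21 + Z, so Z = -1.
A = 0 and Z = -1 is e⁻ — a beta-minus particle.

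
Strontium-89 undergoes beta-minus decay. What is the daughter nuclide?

Beta-minus decay: mass number changes by +0, atomic number by +1.
A: 89 = 89; Z: 38 + 1 = 39.
Z = 39 is yttrium, so the daughter is yttrium-89.

Y-89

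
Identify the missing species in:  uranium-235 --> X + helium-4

Conserve mass number: 235 = A + 4, so A = 231.
Conserve atomic number: 92 = Z + 2, so Z = 90.
Z = 90 is thorium, so the species is thorium-231.

Th-231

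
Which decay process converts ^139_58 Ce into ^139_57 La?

ΔA = 139 − 139 = 0; ΔZ = 57 − 58 = -1.
A is unchanged and Z drops by 1 — a proton has become a neutron (β⁺ emission or electron capture).

beta-plus decay or electron capture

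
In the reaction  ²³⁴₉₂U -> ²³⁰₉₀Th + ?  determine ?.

alpha particle

Conserve mass number: 234 = 230 + A, so A = 4.
Conserve atomic number: 92 = 90 + Z, so Z = 2.
A = 4 and Z = 2 is ⁴₂He — an alpha particle.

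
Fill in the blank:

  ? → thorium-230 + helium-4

U-234

Conserve mass number: A = 230 + 4, so A = 234.
Conserve atomic number: Z = 90 + 2, so Z = 92.
Z = 92 is uranium, so the species is uranium-234.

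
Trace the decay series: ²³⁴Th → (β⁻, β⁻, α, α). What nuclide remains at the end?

Ra-226

Start: (A, Z) = (234, 90).
After β⁻: (234, 91).
After β⁻: (234, 92).
After α: (230, 90).
After α: (226, 88).
Z = 88 is radium.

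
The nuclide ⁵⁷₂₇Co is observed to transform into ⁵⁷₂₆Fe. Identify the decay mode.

ΔA = 57 − 57 = 0; ΔZ = 26 − 27 = -1.
A is unchanged and Z drops by 1 — a proton has become a neutron (β⁺ emission or electron capture).

beta-plus decay or electron capture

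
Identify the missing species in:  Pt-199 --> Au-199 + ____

Conserve mass number: 199 = 199 + A, so A = 0.
Conserve atomic number: 78 = 79 + Z, so Z = -1.
A = 0 and Z = -1 is e⁻ — a beta-minus particle.

beta-minus particle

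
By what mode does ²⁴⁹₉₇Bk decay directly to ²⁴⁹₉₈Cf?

beta-minus decay

ΔA = 249 − 249 = 0; ΔZ = 98 − 97 = +1.
A is unchanged and Z rises by 1 — a neutron has become a proton (β⁻ decay).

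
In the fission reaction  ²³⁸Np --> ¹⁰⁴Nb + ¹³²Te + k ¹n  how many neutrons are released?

2

Conserve mass number: 238 = 104 + 132 + k, so k = 238 − 236 = 2.
Check atomic number: 93 = 41 + 52 + 0 = 93. ✓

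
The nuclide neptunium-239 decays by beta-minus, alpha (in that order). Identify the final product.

Start: (A, Z) = (239, 93).
After β⁻: (239, 94).
After α: (235, 92).
Z = 92 is uranium.

U-235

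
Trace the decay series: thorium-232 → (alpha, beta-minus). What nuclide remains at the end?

Start: (A, Z) = (232, 90).
After α: (228, 88).
After β⁻: (228, 89).
Z = 89 is actinium.

Ac-228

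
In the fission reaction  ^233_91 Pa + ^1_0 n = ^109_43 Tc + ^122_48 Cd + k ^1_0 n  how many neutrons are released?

Conserve mass number: 234 = 109 + 122 + k, so k = 234 − 231 = 3.
Check atomic number: 91 = 43 + 48 + 0 = 91. ✓

3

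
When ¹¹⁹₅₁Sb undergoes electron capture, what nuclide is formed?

Sn-119

Electron capture: mass number changes by +0, atomic number by -1.
A: 119 = 119; Z: 51 − 1 = 50.
Z = 50 is tin, so the daughter is ¹¹⁹₅₀Sn.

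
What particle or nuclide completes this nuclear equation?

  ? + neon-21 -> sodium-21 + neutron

Conserve mass number: A + 21 = 21 + 1, so A = 1.
Conserve atomic number: Z + 10 = 11 + 0, so Z = 1.
A = 1 and Z = 1 is hydrogen-1 — a proton.

proton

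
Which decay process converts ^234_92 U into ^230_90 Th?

alpha decay

ΔA = 230 − 234 = -4; ΔZ = 90 − 92 = -2.
A drops by 4 and Z drops by 2 — the signature of alpha emission.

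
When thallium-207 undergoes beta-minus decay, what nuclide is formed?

Beta-minus decay: mass number changes by +0, atomic number by +1.
A: 207 = 207; Z: 81 + 1 = 82.
Z = 82 is lead, so the daughter is lead-207.

Pb-207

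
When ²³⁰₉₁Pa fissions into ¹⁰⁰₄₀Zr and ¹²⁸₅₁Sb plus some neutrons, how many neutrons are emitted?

Conserve mass number: 230 = 100 + 128 + k, so k = 230 − 228 = 2.
Check atomic number: 91 = 40 + 51 + 0 = 91. ✓

2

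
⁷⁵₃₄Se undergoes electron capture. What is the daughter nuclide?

Electron capture: mass number changes by +0, atomic number by -1.
A: 75 = 75; Z: 34 − 1 = 33.
Z = 33 is arsenic, so the daughter is ⁷⁵₃₃As.

As-75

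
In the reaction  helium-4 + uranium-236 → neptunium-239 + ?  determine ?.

proton

Conserve mass number: 4 + 236 = 239 + A, so A = 1.
Conserve atomic number: 2 + 92 = 93 + Z, so Z = 1.
A = 1 and Z = 1 is hydrogen-1 — a proton.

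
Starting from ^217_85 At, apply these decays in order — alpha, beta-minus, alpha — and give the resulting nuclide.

Pb-209

Start: (A, Z) = (217, 85).
After α: (213, 83).
After β⁻: (213, 84).
After α: (209, 82).
Z = 82 is lead.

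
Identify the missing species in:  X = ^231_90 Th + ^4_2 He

Conserve mass number: A = 231 + 4, so A = 235.
Conserve atomic number: Z = 90 + 2, so Z = 92.
Z = 92 is uranium, so the species is ^235_92 U.

U-235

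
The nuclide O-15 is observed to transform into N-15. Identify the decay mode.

beta-plus decay or electron capture

ΔA = 15 − 15 = 0; ΔZ = 7 − 8 = -1.
A is unchanged and Z drops by 1 — a proton has become a neutron (β⁺ emission or electron capture).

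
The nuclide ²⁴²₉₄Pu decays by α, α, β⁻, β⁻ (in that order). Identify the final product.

Start: (A, Z) = (242, 94).
After α: (238, 92).
After α: (234, 90).
After β⁻: (234, 91).
After β⁻: (234, 92).
Z = 92 is uranium.

U-234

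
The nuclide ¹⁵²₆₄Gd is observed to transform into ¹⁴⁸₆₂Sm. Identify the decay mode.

ΔA = 148 − 152 = -4; ΔZ = 62 − 64 = -2.
A drops by 4 and Z drops by 2 — the signature of alpha emission.

alpha decay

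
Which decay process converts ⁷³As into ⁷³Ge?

ΔA = 73 − 73 = 0; ΔZ = 32 − 33 = -1.
A is unchanged and Z drops by 1 — a proton has become a neutron (β⁺ emission or electron capture).

beta-plus decay or electron capture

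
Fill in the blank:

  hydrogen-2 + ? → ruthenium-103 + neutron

Tc-102

Conserve mass number: 2 + A = 103 + 1, so A = 102.
Conserve atomic number: 1 + Z = 44 + 0, so Z = 43.
Z = 43 is technetium, so the species is technetium-102.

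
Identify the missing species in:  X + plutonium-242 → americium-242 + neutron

Conserve mass number: A + 242 = 242 + 1, so A = 1.
Conserve atomic number: Z + 94 = 95 + 0, so Z = 1.
A = 1 and Z = 1 is hydrogen-1 — a proton.

proton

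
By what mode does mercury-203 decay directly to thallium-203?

beta-minus decay

ΔA = 203 − 203 = 0; ΔZ = 81 − 80 = +1.
A is unchanged and Z rises by 1 — a neutron has become a proton (β⁻ decay).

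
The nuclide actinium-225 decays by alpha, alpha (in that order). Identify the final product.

Start: (A, Z) = (225, 89).
After α: (221, 87).
After α: (217, 85).
Z = 85 is astatine.

At-217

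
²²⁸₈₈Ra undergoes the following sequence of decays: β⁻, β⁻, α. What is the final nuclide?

Start: (A, Z) = (228, 88).
After β⁻: (228, 89).
After β⁻: (228, 90).
After α: (224, 88).
Z = 88 is radium.

Ra-224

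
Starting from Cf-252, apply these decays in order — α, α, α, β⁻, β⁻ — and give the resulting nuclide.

Pu-240

Start: (A, Z) = (252, 98).
After α: (248, 96).
After α: (244, 94).
After α: (240, 92).
After β⁻: (240, 93).
After β⁻: (240, 94).
Z = 94 is plutonium.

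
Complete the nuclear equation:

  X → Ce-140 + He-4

Conserve mass number: A = 140 + 4, so A = 144.
Conserve atomic number: Z = 58 + 2, so Z = 60.
Z = 60 is neodymium, so the species is Nd-144.

Nd-144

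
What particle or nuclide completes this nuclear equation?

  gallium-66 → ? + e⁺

Conserve mass number: 66 = A + 0, so A = 66.
Conserve atomic number: 31 = Z + 1, so Z = 30.
Z = 30 is zinc, so the species is zinc-66.

Zn-66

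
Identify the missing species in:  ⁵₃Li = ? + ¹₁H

He-4

Conserve mass number: 5 = A + 1, so A = 4.
Conserve atomic number: 3 = Z + 1, so Z = 2.
A = 4 and Z = 2 is ⁴₂He — an alpha particle.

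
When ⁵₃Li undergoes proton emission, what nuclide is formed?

Proton emission: mass number changes by -1, atomic number by -1.
A: 5 − 1 = 4; Z: 3 − 1 = 2.
Z = 2 is helium, so the daughter is ⁴₂He.

He-4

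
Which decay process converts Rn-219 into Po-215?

ΔA = 215 − 219 = -4; ΔZ = 84 − 86 = -2.
A drops by 4 and Z drops by 2 — the signature of alpha emission.

alpha decay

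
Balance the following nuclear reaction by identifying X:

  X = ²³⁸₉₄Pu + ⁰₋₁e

Np-238

Conserve mass number: A = 238 + 0, so A = 238.
Conserve atomic number: Z = 94 − 1, so Z = 93.
Z = 93 is neptunium, so the species is ²³⁸₉₃Np.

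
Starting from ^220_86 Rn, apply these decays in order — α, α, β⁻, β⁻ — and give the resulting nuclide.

Po-212

Start: (A, Z) = (220, 86).
After α: (216, 84).
After α: (212, 82).
After β⁻: (212, 83).
After β⁻: (212, 84).
Z = 84 is polonium.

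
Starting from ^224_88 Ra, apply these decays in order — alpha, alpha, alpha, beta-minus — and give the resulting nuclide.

Bi-212

Start: (A, Z) = (224, 88).
After α: (220, 86).
After α: (216, 84).
After α: (212, 82).
After β⁻: (212, 83).
Z = 83 is bismuth.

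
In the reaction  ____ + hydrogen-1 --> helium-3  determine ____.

Conserve mass number: A + 1 = 3, so A = 2.
Conserve atomic number: Z + 1 = 2, so Z = 1.
A = 2 and Z = 1 is hydrogen-2 — a deuteron.

deuteron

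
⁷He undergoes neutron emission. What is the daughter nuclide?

He-6

Neutron emission: mass number changes by -1, atomic number by +0.
A: 7 − 1 = 6; Z: 2 = 2.
Z = 2 is helium, so the daughter is ⁶He.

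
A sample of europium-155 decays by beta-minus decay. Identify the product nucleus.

Gd-155

Beta-minus decay: mass number changes by +0, atomic number by +1.
A: 155 = 155; Z: 63 + 1 = 64.
Z = 64 is gadolinium, so the daughter is gadolinium-155.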